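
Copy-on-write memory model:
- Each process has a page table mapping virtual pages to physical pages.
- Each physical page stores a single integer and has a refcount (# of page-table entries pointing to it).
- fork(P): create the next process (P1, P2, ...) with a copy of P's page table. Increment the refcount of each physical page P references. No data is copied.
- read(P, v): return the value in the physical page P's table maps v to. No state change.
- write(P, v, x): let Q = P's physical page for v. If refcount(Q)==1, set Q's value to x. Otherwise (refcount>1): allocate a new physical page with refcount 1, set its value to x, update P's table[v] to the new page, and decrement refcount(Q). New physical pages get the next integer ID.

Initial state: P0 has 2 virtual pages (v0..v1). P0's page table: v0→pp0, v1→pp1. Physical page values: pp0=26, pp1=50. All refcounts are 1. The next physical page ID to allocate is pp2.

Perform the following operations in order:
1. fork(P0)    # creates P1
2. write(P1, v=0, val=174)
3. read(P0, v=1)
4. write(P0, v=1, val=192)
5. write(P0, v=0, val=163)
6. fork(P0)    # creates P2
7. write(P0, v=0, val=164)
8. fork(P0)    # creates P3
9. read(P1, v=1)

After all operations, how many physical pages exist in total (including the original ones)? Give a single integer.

Op 1: fork(P0) -> P1. 2 ppages; refcounts: pp0:2 pp1:2
Op 2: write(P1, v0, 174). refcount(pp0)=2>1 -> COPY to pp2. 3 ppages; refcounts: pp0:1 pp1:2 pp2:1
Op 3: read(P0, v1) -> 50. No state change.
Op 4: write(P0, v1, 192). refcount(pp1)=2>1 -> COPY to pp3. 4 ppages; refcounts: pp0:1 pp1:1 pp2:1 pp3:1
Op 5: write(P0, v0, 163). refcount(pp0)=1 -> write in place. 4 ppages; refcounts: pp0:1 pp1:1 pp2:1 pp3:1
Op 6: fork(P0) -> P2. 4 ppages; refcounts: pp0:2 pp1:1 pp2:1 pp3:2
Op 7: write(P0, v0, 164). refcount(pp0)=2>1 -> COPY to pp4. 5 ppages; refcounts: pp0:1 pp1:1 pp2:1 pp3:2 pp4:1
Op 8: fork(P0) -> P3. 5 ppages; refcounts: pp0:1 pp1:1 pp2:1 pp3:3 pp4:2
Op 9: read(P1, v1) -> 50. No state change.

Answer: 5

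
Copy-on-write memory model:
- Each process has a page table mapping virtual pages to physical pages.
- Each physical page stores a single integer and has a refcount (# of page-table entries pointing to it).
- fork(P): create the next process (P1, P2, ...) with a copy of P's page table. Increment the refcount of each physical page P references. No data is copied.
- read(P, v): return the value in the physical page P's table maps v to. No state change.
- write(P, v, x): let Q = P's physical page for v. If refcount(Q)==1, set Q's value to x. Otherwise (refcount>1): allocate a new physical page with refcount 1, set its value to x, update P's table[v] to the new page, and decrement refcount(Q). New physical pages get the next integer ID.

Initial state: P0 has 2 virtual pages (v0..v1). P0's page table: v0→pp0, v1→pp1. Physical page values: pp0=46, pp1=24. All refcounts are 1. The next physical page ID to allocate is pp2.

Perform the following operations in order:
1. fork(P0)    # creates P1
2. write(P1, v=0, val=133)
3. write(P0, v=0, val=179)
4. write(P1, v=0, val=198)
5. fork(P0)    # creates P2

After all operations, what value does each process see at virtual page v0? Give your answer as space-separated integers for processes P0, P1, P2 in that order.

Answer: 179 198 179

Derivation:
Op 1: fork(P0) -> P1. 2 ppages; refcounts: pp0:2 pp1:2
Op 2: write(P1, v0, 133). refcount(pp0)=2>1 -> COPY to pp2. 3 ppages; refcounts: pp0:1 pp1:2 pp2:1
Op 3: write(P0, v0, 179). refcount(pp0)=1 -> write in place. 3 ppages; refcounts: pp0:1 pp1:2 pp2:1
Op 4: write(P1, v0, 198). refcount(pp2)=1 -> write in place. 3 ppages; refcounts: pp0:1 pp1:2 pp2:1
Op 5: fork(P0) -> P2. 3 ppages; refcounts: pp0:2 pp1:3 pp2:1
P0: v0 -> pp0 = 179
P1: v0 -> pp2 = 198
P2: v0 -> pp0 = 179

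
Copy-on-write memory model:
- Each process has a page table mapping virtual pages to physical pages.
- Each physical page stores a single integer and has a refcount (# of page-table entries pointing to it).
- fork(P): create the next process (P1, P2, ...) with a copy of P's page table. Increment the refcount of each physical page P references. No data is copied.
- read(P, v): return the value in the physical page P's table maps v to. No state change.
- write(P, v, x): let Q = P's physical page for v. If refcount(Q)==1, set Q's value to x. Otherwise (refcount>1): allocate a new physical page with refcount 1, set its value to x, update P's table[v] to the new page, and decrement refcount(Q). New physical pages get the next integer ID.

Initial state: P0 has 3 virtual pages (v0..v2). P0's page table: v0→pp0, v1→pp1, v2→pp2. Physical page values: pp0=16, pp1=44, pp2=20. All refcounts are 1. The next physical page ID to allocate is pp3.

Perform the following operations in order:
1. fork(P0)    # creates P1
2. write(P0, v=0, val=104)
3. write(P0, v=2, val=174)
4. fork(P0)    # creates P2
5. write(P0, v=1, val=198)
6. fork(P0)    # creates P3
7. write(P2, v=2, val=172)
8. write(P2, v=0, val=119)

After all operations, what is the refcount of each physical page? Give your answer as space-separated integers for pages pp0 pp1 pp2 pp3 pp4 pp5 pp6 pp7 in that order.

Op 1: fork(P0) -> P1. 3 ppages; refcounts: pp0:2 pp1:2 pp2:2
Op 2: write(P0, v0, 104). refcount(pp0)=2>1 -> COPY to pp3. 4 ppages; refcounts: pp0:1 pp1:2 pp2:2 pp3:1
Op 3: write(P0, v2, 174). refcount(pp2)=2>1 -> COPY to pp4. 5 ppages; refcounts: pp0:1 pp1:2 pp2:1 pp3:1 pp4:1
Op 4: fork(P0) -> P2. 5 ppages; refcounts: pp0:1 pp1:3 pp2:1 pp3:2 pp4:2
Op 5: write(P0, v1, 198). refcount(pp1)=3>1 -> COPY to pp5. 6 ppages; refcounts: pp0:1 pp1:2 pp2:1 pp3:2 pp4:2 pp5:1
Op 6: fork(P0) -> P3. 6 ppages; refcounts: pp0:1 pp1:2 pp2:1 pp3:3 pp4:3 pp5:2
Op 7: write(P2, v2, 172). refcount(pp4)=3>1 -> COPY to pp6. 7 ppages; refcounts: pp0:1 pp1:2 pp2:1 pp3:3 pp4:2 pp5:2 pp6:1
Op 8: write(P2, v0, 119). refcount(pp3)=3>1 -> COPY to pp7. 8 ppages; refcounts: pp0:1 pp1:2 pp2:1 pp3:2 pp4:2 pp5:2 pp6:1 pp7:1

Answer: 1 2 1 2 2 2 1 1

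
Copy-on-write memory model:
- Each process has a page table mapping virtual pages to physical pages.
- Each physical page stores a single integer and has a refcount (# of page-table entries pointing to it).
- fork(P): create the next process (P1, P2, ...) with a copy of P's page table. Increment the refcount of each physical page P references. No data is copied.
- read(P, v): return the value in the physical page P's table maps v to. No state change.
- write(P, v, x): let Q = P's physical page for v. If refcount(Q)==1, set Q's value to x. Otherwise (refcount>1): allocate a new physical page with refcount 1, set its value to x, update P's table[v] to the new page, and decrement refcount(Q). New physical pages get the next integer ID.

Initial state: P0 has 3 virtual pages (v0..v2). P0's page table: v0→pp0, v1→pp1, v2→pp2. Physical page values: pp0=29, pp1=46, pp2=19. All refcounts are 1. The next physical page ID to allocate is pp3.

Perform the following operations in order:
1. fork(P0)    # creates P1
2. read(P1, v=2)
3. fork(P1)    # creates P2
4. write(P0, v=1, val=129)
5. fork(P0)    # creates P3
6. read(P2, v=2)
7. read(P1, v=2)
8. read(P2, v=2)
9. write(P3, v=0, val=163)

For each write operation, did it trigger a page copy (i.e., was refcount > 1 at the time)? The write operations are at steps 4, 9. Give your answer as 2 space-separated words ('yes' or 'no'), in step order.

Op 1: fork(P0) -> P1. 3 ppages; refcounts: pp0:2 pp1:2 pp2:2
Op 2: read(P1, v2) -> 19. No state change.
Op 3: fork(P1) -> P2. 3 ppages; refcounts: pp0:3 pp1:3 pp2:3
Op 4: write(P0, v1, 129). refcount(pp1)=3>1 -> COPY to pp3. 4 ppages; refcounts: pp0:3 pp1:2 pp2:3 pp3:1
Op 5: fork(P0) -> P3. 4 ppages; refcounts: pp0:4 pp1:2 pp2:4 pp3:2
Op 6: read(P2, v2) -> 19. No state change.
Op 7: read(P1, v2) -> 19. No state change.
Op 8: read(P2, v2) -> 19. No state change.
Op 9: write(P3, v0, 163). refcount(pp0)=4>1 -> COPY to pp4. 5 ppages; refcounts: pp0:3 pp1:2 pp2:4 pp3:2 pp4:1

yes yes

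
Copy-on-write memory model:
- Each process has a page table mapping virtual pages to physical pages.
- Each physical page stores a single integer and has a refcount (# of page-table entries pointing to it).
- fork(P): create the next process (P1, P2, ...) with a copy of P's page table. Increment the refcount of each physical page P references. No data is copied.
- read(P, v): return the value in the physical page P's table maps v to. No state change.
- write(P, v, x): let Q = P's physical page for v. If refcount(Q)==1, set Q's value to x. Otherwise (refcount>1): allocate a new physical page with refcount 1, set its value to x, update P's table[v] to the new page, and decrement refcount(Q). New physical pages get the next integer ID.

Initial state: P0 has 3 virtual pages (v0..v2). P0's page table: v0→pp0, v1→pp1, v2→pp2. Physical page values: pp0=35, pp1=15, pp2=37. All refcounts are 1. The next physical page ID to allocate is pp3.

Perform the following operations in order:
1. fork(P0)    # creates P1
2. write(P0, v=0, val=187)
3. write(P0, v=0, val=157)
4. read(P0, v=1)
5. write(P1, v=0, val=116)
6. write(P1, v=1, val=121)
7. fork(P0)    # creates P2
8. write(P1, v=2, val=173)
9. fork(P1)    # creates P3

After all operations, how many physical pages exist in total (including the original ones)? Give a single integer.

Answer: 6

Derivation:
Op 1: fork(P0) -> P1. 3 ppages; refcounts: pp0:2 pp1:2 pp2:2
Op 2: write(P0, v0, 187). refcount(pp0)=2>1 -> COPY to pp3. 4 ppages; refcounts: pp0:1 pp1:2 pp2:2 pp3:1
Op 3: write(P0, v0, 157). refcount(pp3)=1 -> write in place. 4 ppages; refcounts: pp0:1 pp1:2 pp2:2 pp3:1
Op 4: read(P0, v1) -> 15. No state change.
Op 5: write(P1, v0, 116). refcount(pp0)=1 -> write in place. 4 ppages; refcounts: pp0:1 pp1:2 pp2:2 pp3:1
Op 6: write(P1, v1, 121). refcount(pp1)=2>1 -> COPY to pp4. 5 ppages; refcounts: pp0:1 pp1:1 pp2:2 pp3:1 pp4:1
Op 7: fork(P0) -> P2. 5 ppages; refcounts: pp0:1 pp1:2 pp2:3 pp3:2 pp4:1
Op 8: write(P1, v2, 173). refcount(pp2)=3>1 -> COPY to pp5. 6 ppages; refcounts: pp0:1 pp1:2 pp2:2 pp3:2 pp4:1 pp5:1
Op 9: fork(P1) -> P3. 6 ppages; refcounts: pp0:2 pp1:2 pp2:2 pp3:2 pp4:2 pp5:2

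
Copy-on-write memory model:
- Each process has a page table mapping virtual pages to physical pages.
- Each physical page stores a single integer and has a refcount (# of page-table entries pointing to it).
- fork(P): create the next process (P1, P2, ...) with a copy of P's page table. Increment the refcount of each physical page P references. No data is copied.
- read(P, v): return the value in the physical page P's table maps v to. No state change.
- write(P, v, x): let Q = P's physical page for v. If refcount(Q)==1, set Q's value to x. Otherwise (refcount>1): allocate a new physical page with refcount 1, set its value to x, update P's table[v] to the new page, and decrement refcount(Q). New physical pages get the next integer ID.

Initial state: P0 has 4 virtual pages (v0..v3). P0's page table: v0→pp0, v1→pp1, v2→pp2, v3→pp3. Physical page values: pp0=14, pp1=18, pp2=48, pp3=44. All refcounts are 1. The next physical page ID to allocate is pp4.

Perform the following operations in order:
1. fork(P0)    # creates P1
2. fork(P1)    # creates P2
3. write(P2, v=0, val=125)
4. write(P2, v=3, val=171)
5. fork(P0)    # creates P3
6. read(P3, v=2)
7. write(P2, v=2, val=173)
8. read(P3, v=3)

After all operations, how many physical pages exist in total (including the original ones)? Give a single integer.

Answer: 7

Derivation:
Op 1: fork(P0) -> P1. 4 ppages; refcounts: pp0:2 pp1:2 pp2:2 pp3:2
Op 2: fork(P1) -> P2. 4 ppages; refcounts: pp0:3 pp1:3 pp2:3 pp3:3
Op 3: write(P2, v0, 125). refcount(pp0)=3>1 -> COPY to pp4. 5 ppages; refcounts: pp0:2 pp1:3 pp2:3 pp3:3 pp4:1
Op 4: write(P2, v3, 171). refcount(pp3)=3>1 -> COPY to pp5. 6 ppages; refcounts: pp0:2 pp1:3 pp2:3 pp3:2 pp4:1 pp5:1
Op 5: fork(P0) -> P3. 6 ppages; refcounts: pp0:3 pp1:4 pp2:4 pp3:3 pp4:1 pp5:1
Op 6: read(P3, v2) -> 48. No state change.
Op 7: write(P2, v2, 173). refcount(pp2)=4>1 -> COPY to pp6. 7 ppages; refcounts: pp0:3 pp1:4 pp2:3 pp3:3 pp4:1 pp5:1 pp6:1
Op 8: read(P3, v3) -> 44. No state change.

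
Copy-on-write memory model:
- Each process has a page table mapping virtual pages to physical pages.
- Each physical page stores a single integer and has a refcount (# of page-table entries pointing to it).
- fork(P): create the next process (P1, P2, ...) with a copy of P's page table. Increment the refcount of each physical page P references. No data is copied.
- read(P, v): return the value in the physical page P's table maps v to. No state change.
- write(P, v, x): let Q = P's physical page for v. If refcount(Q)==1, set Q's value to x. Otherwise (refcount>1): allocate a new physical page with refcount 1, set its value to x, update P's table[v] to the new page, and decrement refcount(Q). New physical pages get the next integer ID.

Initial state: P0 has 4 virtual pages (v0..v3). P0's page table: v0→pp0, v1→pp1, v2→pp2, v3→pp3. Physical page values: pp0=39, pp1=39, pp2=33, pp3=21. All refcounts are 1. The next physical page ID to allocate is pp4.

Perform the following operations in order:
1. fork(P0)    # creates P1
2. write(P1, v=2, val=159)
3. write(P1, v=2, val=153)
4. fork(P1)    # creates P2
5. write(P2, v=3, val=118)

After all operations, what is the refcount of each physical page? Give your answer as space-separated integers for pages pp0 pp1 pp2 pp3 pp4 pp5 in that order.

Answer: 3 3 1 2 2 1

Derivation:
Op 1: fork(P0) -> P1. 4 ppages; refcounts: pp0:2 pp1:2 pp2:2 pp3:2
Op 2: write(P1, v2, 159). refcount(pp2)=2>1 -> COPY to pp4. 5 ppages; refcounts: pp0:2 pp1:2 pp2:1 pp3:2 pp4:1
Op 3: write(P1, v2, 153). refcount(pp4)=1 -> write in place. 5 ppages; refcounts: pp0:2 pp1:2 pp2:1 pp3:2 pp4:1
Op 4: fork(P1) -> P2. 5 ppages; refcounts: pp0:3 pp1:3 pp2:1 pp3:3 pp4:2
Op 5: write(P2, v3, 118). refcount(pp3)=3>1 -> COPY to pp5. 6 ppages; refcounts: pp0:3 pp1:3 pp2:1 pp3:2 pp4:2 pp5:1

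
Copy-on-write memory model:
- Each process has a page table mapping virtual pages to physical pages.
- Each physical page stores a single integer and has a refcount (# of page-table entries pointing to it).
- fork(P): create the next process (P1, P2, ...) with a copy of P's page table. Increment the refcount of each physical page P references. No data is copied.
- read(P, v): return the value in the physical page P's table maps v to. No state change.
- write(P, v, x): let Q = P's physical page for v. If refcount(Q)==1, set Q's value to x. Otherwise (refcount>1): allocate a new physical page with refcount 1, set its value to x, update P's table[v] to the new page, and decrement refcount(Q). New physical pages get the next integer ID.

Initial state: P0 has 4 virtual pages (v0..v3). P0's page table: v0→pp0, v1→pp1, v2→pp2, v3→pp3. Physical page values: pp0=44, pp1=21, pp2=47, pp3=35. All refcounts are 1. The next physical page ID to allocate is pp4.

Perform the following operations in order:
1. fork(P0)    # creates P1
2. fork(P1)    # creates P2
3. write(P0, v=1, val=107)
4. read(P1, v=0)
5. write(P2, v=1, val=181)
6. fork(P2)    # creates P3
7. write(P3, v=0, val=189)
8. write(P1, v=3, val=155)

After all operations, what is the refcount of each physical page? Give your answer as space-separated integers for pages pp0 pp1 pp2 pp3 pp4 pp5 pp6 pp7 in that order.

Answer: 3 1 4 3 1 2 1 1

Derivation:
Op 1: fork(P0) -> P1. 4 ppages; refcounts: pp0:2 pp1:2 pp2:2 pp3:2
Op 2: fork(P1) -> P2. 4 ppages; refcounts: pp0:3 pp1:3 pp2:3 pp3:3
Op 3: write(P0, v1, 107). refcount(pp1)=3>1 -> COPY to pp4. 5 ppages; refcounts: pp0:3 pp1:2 pp2:3 pp3:3 pp4:1
Op 4: read(P1, v0) -> 44. No state change.
Op 5: write(P2, v1, 181). refcount(pp1)=2>1 -> COPY to pp5. 6 ppages; refcounts: pp0:3 pp1:1 pp2:3 pp3:3 pp4:1 pp5:1
Op 6: fork(P2) -> P3. 6 ppages; refcounts: pp0:4 pp1:1 pp2:4 pp3:4 pp4:1 pp5:2
Op 7: write(P3, v0, 189). refcount(pp0)=4>1 -> COPY to pp6. 7 ppages; refcounts: pp0:3 pp1:1 pp2:4 pp3:4 pp4:1 pp5:2 pp6:1
Op 8: write(P1, v3, 155). refcount(pp3)=4>1 -> COPY to pp7. 8 ppages; refcounts: pp0:3 pp1:1 pp2:4 pp3:3 pp4:1 pp5:2 pp6:1 pp7:1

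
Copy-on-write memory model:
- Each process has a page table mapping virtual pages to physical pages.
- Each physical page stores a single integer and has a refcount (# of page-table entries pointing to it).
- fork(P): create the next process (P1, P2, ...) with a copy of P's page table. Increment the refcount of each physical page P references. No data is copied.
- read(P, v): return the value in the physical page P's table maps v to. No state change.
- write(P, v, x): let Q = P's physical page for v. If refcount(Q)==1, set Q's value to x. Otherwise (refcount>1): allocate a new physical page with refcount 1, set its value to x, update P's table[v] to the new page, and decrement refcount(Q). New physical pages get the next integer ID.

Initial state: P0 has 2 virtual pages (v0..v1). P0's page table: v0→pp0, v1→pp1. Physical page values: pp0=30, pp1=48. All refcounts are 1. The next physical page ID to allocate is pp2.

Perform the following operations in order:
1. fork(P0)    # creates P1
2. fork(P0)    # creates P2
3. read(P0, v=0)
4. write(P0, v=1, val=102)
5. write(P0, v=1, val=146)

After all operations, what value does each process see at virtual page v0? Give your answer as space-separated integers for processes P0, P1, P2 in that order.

Answer: 30 30 30

Derivation:
Op 1: fork(P0) -> P1. 2 ppages; refcounts: pp0:2 pp1:2
Op 2: fork(P0) -> P2. 2 ppages; refcounts: pp0:3 pp1:3
Op 3: read(P0, v0) -> 30. No state change.
Op 4: write(P0, v1, 102). refcount(pp1)=3>1 -> COPY to pp2. 3 ppages; refcounts: pp0:3 pp1:2 pp2:1
Op 5: write(P0, v1, 146). refcount(pp2)=1 -> write in place. 3 ppages; refcounts: pp0:3 pp1:2 pp2:1
P0: v0 -> pp0 = 30
P1: v0 -> pp0 = 30
P2: v0 -> pp0 = 30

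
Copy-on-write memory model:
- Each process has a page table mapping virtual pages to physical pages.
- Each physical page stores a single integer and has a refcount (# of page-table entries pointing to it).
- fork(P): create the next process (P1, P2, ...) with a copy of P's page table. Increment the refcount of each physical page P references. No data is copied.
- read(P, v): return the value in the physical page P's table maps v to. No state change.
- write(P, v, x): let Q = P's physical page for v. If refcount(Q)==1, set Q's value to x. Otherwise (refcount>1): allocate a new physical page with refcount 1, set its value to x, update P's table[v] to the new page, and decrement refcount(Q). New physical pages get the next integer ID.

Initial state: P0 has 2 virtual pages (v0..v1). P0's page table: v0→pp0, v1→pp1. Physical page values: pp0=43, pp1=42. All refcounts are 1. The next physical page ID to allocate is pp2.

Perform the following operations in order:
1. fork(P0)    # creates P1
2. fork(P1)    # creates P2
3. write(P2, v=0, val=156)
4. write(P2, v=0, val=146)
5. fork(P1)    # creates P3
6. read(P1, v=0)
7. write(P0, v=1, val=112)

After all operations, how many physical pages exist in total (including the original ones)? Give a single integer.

Answer: 4

Derivation:
Op 1: fork(P0) -> P1. 2 ppages; refcounts: pp0:2 pp1:2
Op 2: fork(P1) -> P2. 2 ppages; refcounts: pp0:3 pp1:3
Op 3: write(P2, v0, 156). refcount(pp0)=3>1 -> COPY to pp2. 3 ppages; refcounts: pp0:2 pp1:3 pp2:1
Op 4: write(P2, v0, 146). refcount(pp2)=1 -> write in place. 3 ppages; refcounts: pp0:2 pp1:3 pp2:1
Op 5: fork(P1) -> P3. 3 ppages; refcounts: pp0:3 pp1:4 pp2:1
Op 6: read(P1, v0) -> 43. No state change.
Op 7: write(P0, v1, 112). refcount(pp1)=4>1 -> COPY to pp3. 4 ppages; refcounts: pp0:3 pp1:3 pp2:1 pp3:1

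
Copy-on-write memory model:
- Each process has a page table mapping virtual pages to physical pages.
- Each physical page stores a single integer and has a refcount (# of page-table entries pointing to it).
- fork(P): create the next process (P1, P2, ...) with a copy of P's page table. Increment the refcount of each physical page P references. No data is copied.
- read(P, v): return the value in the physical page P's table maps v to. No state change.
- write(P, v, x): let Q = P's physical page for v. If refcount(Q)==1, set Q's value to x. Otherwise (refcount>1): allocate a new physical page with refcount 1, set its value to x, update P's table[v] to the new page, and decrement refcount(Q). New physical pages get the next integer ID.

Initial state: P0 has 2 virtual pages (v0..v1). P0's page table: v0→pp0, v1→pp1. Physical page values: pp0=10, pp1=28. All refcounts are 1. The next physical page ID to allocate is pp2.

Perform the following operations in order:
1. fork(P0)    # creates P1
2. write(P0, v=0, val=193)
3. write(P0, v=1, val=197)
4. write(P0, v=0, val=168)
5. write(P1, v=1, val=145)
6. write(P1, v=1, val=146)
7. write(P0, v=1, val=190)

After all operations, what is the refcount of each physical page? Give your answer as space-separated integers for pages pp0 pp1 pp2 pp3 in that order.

Op 1: fork(P0) -> P1. 2 ppages; refcounts: pp0:2 pp1:2
Op 2: write(P0, v0, 193). refcount(pp0)=2>1 -> COPY to pp2. 3 ppages; refcounts: pp0:1 pp1:2 pp2:1
Op 3: write(P0, v1, 197). refcount(pp1)=2>1 -> COPY to pp3. 4 ppages; refcounts: pp0:1 pp1:1 pp2:1 pp3:1
Op 4: write(P0, v0, 168). refcount(pp2)=1 -> write in place. 4 ppages; refcounts: pp0:1 pp1:1 pp2:1 pp3:1
Op 5: write(P1, v1, 145). refcount(pp1)=1 -> write in place. 4 ppages; refcounts: pp0:1 pp1:1 pp2:1 pp3:1
Op 6: write(P1, v1, 146). refcount(pp1)=1 -> write in place. 4 ppages; refcounts: pp0:1 pp1:1 pp2:1 pp3:1
Op 7: write(P0, v1, 190). refcount(pp3)=1 -> write in place. 4 ppages; refcounts: pp0:1 pp1:1 pp2:1 pp3:1

Answer: 1 1 1 1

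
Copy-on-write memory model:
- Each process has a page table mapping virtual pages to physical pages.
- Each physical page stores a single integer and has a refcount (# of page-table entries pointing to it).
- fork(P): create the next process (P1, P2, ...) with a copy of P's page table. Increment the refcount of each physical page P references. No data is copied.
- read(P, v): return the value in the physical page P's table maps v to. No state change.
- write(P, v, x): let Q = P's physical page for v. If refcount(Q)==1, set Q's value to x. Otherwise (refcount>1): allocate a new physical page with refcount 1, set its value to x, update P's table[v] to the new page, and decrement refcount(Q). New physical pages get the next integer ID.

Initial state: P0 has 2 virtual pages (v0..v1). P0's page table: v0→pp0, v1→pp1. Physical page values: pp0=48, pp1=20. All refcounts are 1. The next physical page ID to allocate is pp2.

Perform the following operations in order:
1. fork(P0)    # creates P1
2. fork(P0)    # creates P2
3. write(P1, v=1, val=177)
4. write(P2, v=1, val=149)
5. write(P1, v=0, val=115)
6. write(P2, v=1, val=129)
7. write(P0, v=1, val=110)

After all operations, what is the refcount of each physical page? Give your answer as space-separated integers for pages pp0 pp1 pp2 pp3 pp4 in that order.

Op 1: fork(P0) -> P1. 2 ppages; refcounts: pp0:2 pp1:2
Op 2: fork(P0) -> P2. 2 ppages; refcounts: pp0:3 pp1:3
Op 3: write(P1, v1, 177). refcount(pp1)=3>1 -> COPY to pp2. 3 ppages; refcounts: pp0:3 pp1:2 pp2:1
Op 4: write(P2, v1, 149). refcount(pp1)=2>1 -> COPY to pp3. 4 ppages; refcounts: pp0:3 pp1:1 pp2:1 pp3:1
Op 5: write(P1, v0, 115). refcount(pp0)=3>1 -> COPY to pp4. 5 ppages; refcounts: pp0:2 pp1:1 pp2:1 pp3:1 pp4:1
Op 6: write(P2, v1, 129). refcount(pp3)=1 -> write in place. 5 ppages; refcounts: pp0:2 pp1:1 pp2:1 pp3:1 pp4:1
Op 7: write(P0, v1, 110). refcount(pp1)=1 -> write in place. 5 ppages; refcounts: pp0:2 pp1:1 pp2:1 pp3:1 pp4:1

Answer: 2 1 1 1 1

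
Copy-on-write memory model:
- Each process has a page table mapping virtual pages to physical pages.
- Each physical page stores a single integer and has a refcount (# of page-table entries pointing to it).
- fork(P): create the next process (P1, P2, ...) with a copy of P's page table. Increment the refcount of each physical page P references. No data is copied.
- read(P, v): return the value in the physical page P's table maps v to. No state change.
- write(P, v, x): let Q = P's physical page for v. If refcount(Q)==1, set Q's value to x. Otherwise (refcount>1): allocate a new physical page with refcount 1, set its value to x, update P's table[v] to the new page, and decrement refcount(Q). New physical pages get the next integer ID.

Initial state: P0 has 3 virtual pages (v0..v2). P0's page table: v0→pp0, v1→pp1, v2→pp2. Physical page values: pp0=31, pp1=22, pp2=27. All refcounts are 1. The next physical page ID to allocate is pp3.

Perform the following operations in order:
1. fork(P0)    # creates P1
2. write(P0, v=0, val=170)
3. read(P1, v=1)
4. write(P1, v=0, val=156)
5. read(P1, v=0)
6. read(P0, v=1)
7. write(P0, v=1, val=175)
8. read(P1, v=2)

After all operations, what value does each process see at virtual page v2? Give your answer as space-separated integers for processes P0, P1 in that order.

Op 1: fork(P0) -> P1. 3 ppages; refcounts: pp0:2 pp1:2 pp2:2
Op 2: write(P0, v0, 170). refcount(pp0)=2>1 -> COPY to pp3. 4 ppages; refcounts: pp0:1 pp1:2 pp2:2 pp3:1
Op 3: read(P1, v1) -> 22. No state change.
Op 4: write(P1, v0, 156). refcount(pp0)=1 -> write in place. 4 ppages; refcounts: pp0:1 pp1:2 pp2:2 pp3:1
Op 5: read(P1, v0) -> 156. No state change.
Op 6: read(P0, v1) -> 22. No state change.
Op 7: write(P0, v1, 175). refcount(pp1)=2>1 -> COPY to pp4. 5 ppages; refcounts: pp0:1 pp1:1 pp2:2 pp3:1 pp4:1
Op 8: read(P1, v2) -> 27. No state change.
P0: v2 -> pp2 = 27
P1: v2 -> pp2 = 27

Answer: 27 27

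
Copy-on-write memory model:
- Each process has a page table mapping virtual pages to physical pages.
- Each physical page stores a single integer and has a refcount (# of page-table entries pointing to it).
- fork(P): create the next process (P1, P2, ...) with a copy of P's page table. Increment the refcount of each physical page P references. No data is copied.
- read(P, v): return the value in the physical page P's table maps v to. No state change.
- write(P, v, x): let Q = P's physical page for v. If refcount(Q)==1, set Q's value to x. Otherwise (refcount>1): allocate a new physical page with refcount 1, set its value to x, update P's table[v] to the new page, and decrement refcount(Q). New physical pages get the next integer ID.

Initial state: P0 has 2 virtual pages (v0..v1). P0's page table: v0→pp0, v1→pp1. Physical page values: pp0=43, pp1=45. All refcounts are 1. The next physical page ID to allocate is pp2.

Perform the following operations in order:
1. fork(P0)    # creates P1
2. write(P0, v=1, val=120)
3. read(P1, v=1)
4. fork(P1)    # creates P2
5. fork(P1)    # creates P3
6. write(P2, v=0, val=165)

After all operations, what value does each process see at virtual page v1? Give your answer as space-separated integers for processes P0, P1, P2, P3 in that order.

Answer: 120 45 45 45

Derivation:
Op 1: fork(P0) -> P1. 2 ppages; refcounts: pp0:2 pp1:2
Op 2: write(P0, v1, 120). refcount(pp1)=2>1 -> COPY to pp2. 3 ppages; refcounts: pp0:2 pp1:1 pp2:1
Op 3: read(P1, v1) -> 45. No state change.
Op 4: fork(P1) -> P2. 3 ppages; refcounts: pp0:3 pp1:2 pp2:1
Op 5: fork(P1) -> P3. 3 ppages; refcounts: pp0:4 pp1:3 pp2:1
Op 6: write(P2, v0, 165). refcount(pp0)=4>1 -> COPY to pp3. 4 ppages; refcounts: pp0:3 pp1:3 pp2:1 pp3:1
P0: v1 -> pp2 = 120
P1: v1 -> pp1 = 45
P2: v1 -> pp1 = 45
P3: v1 -> pp1 = 45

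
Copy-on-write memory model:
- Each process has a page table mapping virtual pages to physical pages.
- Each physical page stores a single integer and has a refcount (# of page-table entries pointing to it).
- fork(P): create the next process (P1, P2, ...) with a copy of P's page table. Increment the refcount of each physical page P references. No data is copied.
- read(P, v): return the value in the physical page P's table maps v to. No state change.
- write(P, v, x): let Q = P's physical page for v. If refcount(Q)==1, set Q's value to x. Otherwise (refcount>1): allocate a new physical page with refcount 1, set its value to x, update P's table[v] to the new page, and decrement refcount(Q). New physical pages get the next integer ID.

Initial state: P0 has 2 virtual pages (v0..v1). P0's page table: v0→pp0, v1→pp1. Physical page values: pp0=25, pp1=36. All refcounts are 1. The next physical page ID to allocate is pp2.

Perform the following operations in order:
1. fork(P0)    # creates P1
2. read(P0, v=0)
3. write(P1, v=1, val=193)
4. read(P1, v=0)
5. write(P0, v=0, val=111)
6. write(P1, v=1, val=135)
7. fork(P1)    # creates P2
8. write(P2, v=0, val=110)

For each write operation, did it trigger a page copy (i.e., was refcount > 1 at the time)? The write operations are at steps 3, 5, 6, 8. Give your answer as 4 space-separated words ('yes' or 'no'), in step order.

Op 1: fork(P0) -> P1. 2 ppages; refcounts: pp0:2 pp1:2
Op 2: read(P0, v0) -> 25. No state change.
Op 3: write(P1, v1, 193). refcount(pp1)=2>1 -> COPY to pp2. 3 ppages; refcounts: pp0:2 pp1:1 pp2:1
Op 4: read(P1, v0) -> 25. No state change.
Op 5: write(P0, v0, 111). refcount(pp0)=2>1 -> COPY to pp3. 4 ppages; refcounts: pp0:1 pp1:1 pp2:1 pp3:1
Op 6: write(P1, v1, 135). refcount(pp2)=1 -> write in place. 4 ppages; refcounts: pp0:1 pp1:1 pp2:1 pp3:1
Op 7: fork(P1) -> P2. 4 ppages; refcounts: pp0:2 pp1:1 pp2:2 pp3:1
Op 8: write(P2, v0, 110). refcount(pp0)=2>1 -> COPY to pp4. 5 ppages; refcounts: pp0:1 pp1:1 pp2:2 pp3:1 pp4:1

yes yes no yes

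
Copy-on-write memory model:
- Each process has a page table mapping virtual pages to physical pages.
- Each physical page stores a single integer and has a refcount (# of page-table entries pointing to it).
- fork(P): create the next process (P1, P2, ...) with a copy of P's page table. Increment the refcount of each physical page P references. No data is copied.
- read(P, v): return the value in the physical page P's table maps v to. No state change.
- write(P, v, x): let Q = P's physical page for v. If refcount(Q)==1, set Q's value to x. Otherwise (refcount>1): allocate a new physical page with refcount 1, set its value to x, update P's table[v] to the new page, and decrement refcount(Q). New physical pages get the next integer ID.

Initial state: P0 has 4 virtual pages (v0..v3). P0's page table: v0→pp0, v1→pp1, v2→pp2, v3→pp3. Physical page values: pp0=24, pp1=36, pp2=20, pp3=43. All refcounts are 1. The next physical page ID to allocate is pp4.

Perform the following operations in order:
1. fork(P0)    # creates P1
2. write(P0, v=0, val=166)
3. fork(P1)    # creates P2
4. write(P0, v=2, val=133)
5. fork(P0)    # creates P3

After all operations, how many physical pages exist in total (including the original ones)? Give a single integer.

Op 1: fork(P0) -> P1. 4 ppages; refcounts: pp0:2 pp1:2 pp2:2 pp3:2
Op 2: write(P0, v0, 166). refcount(pp0)=2>1 -> COPY to pp4. 5 ppages; refcounts: pp0:1 pp1:2 pp2:2 pp3:2 pp4:1
Op 3: fork(P1) -> P2. 5 ppages; refcounts: pp0:2 pp1:3 pp2:3 pp3:3 pp4:1
Op 4: write(P0, v2, 133). refcount(pp2)=3>1 -> COPY to pp5. 6 ppages; refcounts: pp0:2 pp1:3 pp2:2 pp3:3 pp4:1 pp5:1
Op 5: fork(P0) -> P3. 6 ppages; refcounts: pp0:2 pp1:4 pp2:2 pp3:4 pp4:2 pp5:2

Answer: 6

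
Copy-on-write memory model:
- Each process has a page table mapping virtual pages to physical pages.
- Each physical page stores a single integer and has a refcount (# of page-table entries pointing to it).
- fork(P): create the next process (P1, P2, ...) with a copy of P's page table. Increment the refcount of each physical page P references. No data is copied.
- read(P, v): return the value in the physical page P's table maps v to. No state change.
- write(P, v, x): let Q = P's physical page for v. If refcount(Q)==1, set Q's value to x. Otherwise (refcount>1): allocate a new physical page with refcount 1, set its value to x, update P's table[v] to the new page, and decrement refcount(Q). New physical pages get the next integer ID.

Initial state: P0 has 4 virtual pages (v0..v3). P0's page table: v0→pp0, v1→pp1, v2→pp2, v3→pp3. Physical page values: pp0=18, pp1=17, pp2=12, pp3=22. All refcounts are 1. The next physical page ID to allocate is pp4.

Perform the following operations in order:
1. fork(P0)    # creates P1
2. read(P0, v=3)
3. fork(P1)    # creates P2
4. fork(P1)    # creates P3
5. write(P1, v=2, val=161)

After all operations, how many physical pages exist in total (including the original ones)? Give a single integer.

Op 1: fork(P0) -> P1. 4 ppages; refcounts: pp0:2 pp1:2 pp2:2 pp3:2
Op 2: read(P0, v3) -> 22. No state change.
Op 3: fork(P1) -> P2. 4 ppages; refcounts: pp0:3 pp1:3 pp2:3 pp3:3
Op 4: fork(P1) -> P3. 4 ppages; refcounts: pp0:4 pp1:4 pp2:4 pp3:4
Op 5: write(P1, v2, 161). refcount(pp2)=4>1 -> COPY to pp4. 5 ppages; refcounts: pp0:4 pp1:4 pp2:3 pp3:4 pp4:1

Answer: 5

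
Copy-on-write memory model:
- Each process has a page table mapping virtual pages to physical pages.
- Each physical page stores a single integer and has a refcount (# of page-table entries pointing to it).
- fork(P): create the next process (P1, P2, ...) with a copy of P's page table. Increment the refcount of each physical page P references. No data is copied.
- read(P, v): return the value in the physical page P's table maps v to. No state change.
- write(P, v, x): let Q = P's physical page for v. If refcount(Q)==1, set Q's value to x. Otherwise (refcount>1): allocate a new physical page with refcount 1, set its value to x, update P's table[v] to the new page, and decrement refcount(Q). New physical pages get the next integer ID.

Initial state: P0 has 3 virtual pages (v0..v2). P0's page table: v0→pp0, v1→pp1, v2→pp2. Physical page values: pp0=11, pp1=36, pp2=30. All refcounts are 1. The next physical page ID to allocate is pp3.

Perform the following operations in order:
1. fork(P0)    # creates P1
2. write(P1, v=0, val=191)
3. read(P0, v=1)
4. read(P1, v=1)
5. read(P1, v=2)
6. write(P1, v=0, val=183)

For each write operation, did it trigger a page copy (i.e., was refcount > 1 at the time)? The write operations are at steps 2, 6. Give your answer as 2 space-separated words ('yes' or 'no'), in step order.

Op 1: fork(P0) -> P1. 3 ppages; refcounts: pp0:2 pp1:2 pp2:2
Op 2: write(P1, v0, 191). refcount(pp0)=2>1 -> COPY to pp3. 4 ppages; refcounts: pp0:1 pp1:2 pp2:2 pp3:1
Op 3: read(P0, v1) -> 36. No state change.
Op 4: read(P1, v1) -> 36. No state change.
Op 5: read(P1, v2) -> 30. No state change.
Op 6: write(P1, v0, 183). refcount(pp3)=1 -> write in place. 4 ppages; refcounts: pp0:1 pp1:2 pp2:2 pp3:1

yes no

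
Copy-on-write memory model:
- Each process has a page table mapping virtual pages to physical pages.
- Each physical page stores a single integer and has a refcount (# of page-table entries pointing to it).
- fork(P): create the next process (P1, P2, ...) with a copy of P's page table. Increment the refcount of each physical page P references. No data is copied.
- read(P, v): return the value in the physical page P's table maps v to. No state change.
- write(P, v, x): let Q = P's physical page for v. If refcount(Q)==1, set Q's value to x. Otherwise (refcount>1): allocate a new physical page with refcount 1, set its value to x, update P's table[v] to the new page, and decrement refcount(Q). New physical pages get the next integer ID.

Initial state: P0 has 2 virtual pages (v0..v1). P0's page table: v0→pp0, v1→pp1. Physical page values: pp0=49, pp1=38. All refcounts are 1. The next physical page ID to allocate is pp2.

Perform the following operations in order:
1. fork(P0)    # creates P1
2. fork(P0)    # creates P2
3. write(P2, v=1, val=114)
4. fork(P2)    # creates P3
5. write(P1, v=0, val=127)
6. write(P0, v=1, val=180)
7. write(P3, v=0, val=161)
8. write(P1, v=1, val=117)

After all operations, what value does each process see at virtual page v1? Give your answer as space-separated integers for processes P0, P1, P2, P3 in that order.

Answer: 180 117 114 114

Derivation:
Op 1: fork(P0) -> P1. 2 ppages; refcounts: pp0:2 pp1:2
Op 2: fork(P0) -> P2. 2 ppages; refcounts: pp0:3 pp1:3
Op 3: write(P2, v1, 114). refcount(pp1)=3>1 -> COPY to pp2. 3 ppages; refcounts: pp0:3 pp1:2 pp2:1
Op 4: fork(P2) -> P3. 3 ppages; refcounts: pp0:4 pp1:2 pp2:2
Op 5: write(P1, v0, 127). refcount(pp0)=4>1 -> COPY to pp3. 4 ppages; refcounts: pp0:3 pp1:2 pp2:2 pp3:1
Op 6: write(P0, v1, 180). refcount(pp1)=2>1 -> COPY to pp4. 5 ppages; refcounts: pp0:3 pp1:1 pp2:2 pp3:1 pp4:1
Op 7: write(P3, v0, 161). refcount(pp0)=3>1 -> COPY to pp5. 6 ppages; refcounts: pp0:2 pp1:1 pp2:2 pp3:1 pp4:1 pp5:1
Op 8: write(P1, v1, 117). refcount(pp1)=1 -> write in place. 6 ppages; refcounts: pp0:2 pp1:1 pp2:2 pp3:1 pp4:1 pp5:1
P0: v1 -> pp4 = 180
P1: v1 -> pp1 = 117
P2: v1 -> pp2 = 114
P3: v1 -> pp2 = 114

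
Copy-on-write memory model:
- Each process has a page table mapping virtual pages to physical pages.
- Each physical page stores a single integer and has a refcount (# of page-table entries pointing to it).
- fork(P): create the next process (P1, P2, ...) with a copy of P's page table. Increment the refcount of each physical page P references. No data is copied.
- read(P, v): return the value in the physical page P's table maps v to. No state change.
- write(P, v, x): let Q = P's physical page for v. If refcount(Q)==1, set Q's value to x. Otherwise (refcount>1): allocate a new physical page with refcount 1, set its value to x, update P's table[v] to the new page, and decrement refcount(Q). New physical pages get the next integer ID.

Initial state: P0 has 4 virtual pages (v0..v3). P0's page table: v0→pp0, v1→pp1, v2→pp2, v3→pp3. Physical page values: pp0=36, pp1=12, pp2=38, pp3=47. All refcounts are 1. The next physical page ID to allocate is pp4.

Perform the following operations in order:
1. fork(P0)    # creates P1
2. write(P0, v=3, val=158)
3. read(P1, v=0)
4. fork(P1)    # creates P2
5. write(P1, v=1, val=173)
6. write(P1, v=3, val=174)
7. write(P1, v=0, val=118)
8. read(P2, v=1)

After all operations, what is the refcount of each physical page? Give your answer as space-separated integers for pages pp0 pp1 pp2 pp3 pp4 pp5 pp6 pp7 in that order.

Answer: 2 2 3 1 1 1 1 1

Derivation:
Op 1: fork(P0) -> P1. 4 ppages; refcounts: pp0:2 pp1:2 pp2:2 pp3:2
Op 2: write(P0, v3, 158). refcount(pp3)=2>1 -> COPY to pp4. 5 ppages; refcounts: pp0:2 pp1:2 pp2:2 pp3:1 pp4:1
Op 3: read(P1, v0) -> 36. No state change.
Op 4: fork(P1) -> P2. 5 ppages; refcounts: pp0:3 pp1:3 pp2:3 pp3:2 pp4:1
Op 5: write(P1, v1, 173). refcount(pp1)=3>1 -> COPY to pp5. 6 ppages; refcounts: pp0:3 pp1:2 pp2:3 pp3:2 pp4:1 pp5:1
Op 6: write(P1, v3, 174). refcount(pp3)=2>1 -> COPY to pp6. 7 ppages; refcounts: pp0:3 pp1:2 pp2:3 pp3:1 pp4:1 pp5:1 pp6:1
Op 7: write(P1, v0, 118). refcount(pp0)=3>1 -> COPY to pp7. 8 ppages; refcounts: pp0:2 pp1:2 pp2:3 pp3:1 pp4:1 pp5:1 pp6:1 pp7:1
Op 8: read(P2, v1) -> 12. No state change.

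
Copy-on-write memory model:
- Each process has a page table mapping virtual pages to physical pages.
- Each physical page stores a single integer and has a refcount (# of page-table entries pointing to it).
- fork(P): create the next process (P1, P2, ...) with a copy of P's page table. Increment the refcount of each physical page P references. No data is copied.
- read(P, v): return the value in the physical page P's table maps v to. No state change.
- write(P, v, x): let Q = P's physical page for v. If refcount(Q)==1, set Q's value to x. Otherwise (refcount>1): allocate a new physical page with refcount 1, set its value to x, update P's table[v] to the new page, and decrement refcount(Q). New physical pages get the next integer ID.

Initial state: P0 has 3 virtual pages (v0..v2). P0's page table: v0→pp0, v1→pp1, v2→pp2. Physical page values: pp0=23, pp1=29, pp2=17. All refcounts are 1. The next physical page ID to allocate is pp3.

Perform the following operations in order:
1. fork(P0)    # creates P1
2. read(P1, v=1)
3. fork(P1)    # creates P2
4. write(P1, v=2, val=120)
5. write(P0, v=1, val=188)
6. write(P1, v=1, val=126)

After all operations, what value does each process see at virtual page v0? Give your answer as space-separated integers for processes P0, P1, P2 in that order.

Answer: 23 23 23

Derivation:
Op 1: fork(P0) -> P1. 3 ppages; refcounts: pp0:2 pp1:2 pp2:2
Op 2: read(P1, v1) -> 29. No state change.
Op 3: fork(P1) -> P2. 3 ppages; refcounts: pp0:3 pp1:3 pp2:3
Op 4: write(P1, v2, 120). refcount(pp2)=3>1 -> COPY to pp3. 4 ppages; refcounts: pp0:3 pp1:3 pp2:2 pp3:1
Op 5: write(P0, v1, 188). refcount(pp1)=3>1 -> COPY to pp4. 5 ppages; refcounts: pp0:3 pp1:2 pp2:2 pp3:1 pp4:1
Op 6: write(P1, v1, 126). refcount(pp1)=2>1 -> COPY to pp5. 6 ppages; refcounts: pp0:3 pp1:1 pp2:2 pp3:1 pp4:1 pp5:1
P0: v0 -> pp0 = 23
P1: v0 -> pp0 = 23
P2: v0 -> pp0 = 23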